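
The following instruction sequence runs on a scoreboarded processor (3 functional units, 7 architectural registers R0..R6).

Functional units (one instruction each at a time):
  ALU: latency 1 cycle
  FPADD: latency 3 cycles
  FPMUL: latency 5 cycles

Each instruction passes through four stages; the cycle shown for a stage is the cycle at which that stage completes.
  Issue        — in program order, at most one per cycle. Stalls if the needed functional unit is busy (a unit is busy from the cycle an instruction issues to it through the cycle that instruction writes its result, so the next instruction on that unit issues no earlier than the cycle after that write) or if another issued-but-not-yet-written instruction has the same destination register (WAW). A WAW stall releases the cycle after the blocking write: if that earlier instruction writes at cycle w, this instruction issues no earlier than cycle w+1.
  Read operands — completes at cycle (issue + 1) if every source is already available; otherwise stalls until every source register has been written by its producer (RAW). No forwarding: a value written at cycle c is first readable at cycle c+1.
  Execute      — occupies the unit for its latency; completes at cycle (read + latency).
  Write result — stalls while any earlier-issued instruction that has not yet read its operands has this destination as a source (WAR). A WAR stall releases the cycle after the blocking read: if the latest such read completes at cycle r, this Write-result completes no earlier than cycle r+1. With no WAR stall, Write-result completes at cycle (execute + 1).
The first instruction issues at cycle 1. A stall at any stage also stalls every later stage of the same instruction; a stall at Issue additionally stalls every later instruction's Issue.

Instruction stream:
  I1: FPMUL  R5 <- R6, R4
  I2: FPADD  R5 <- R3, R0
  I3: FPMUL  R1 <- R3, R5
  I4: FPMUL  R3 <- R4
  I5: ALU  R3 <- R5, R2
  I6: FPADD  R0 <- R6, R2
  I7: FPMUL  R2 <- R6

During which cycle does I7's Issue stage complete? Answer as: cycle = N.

cycle = 32

I1 -> (1, 2, 7, 8)
I2 -> (9, 10, 13, 14)  // WAW R5: wait I1 write@8
I3 -> (10, 15, 20, 21)  // RAW R5: wait I2 write@14
I4 -> (22, 23, 28, 29)  // struct: FPMUL busy until I3 writes@21
I5 -> (30, 31, 32, 33)  // WAW R3: wait I4 write@29
I6 -> (31, 32, 35, 36)
I7 -> (32, 33, 38, 39)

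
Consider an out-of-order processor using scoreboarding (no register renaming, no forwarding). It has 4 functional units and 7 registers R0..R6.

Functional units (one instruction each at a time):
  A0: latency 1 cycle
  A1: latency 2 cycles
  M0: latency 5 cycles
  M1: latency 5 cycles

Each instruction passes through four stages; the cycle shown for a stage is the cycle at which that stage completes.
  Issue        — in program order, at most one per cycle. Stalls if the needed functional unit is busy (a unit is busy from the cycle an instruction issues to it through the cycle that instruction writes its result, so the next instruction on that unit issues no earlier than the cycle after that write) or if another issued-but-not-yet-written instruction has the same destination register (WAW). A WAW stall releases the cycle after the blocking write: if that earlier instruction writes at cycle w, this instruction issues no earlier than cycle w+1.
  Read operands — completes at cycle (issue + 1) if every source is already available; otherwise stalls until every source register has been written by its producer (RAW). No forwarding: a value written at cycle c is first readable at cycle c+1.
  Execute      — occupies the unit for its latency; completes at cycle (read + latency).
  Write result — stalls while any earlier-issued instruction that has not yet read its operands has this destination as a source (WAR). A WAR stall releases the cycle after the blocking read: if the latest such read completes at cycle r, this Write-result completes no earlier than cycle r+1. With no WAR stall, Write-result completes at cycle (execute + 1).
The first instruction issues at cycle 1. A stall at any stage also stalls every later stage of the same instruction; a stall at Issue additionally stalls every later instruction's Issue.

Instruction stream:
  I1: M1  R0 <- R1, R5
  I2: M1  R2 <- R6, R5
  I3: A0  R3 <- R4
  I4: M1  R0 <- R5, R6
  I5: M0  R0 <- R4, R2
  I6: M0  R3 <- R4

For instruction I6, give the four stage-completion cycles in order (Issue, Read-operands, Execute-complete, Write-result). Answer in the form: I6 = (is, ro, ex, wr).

I6 = (33, 34, 39, 40)

I1  is:1  ro:2  ex:7  wr:8
I2  is:9  ro:10  ex:15  wr:16  — struct: M1 busy until I1 writes@8
I3  is:10  ro:11  ex:12  wr:13
I4  is:17  ro:18  ex:23  wr:24  — struct: M1 busy until I2 writes@16
I5  is:25  ro:26  ex:31  wr:32  — WAW R0: wait I4 write@24
I6  is:33  ro:34  ex:39  wr:40  — struct: M0 busy until I5 writes@32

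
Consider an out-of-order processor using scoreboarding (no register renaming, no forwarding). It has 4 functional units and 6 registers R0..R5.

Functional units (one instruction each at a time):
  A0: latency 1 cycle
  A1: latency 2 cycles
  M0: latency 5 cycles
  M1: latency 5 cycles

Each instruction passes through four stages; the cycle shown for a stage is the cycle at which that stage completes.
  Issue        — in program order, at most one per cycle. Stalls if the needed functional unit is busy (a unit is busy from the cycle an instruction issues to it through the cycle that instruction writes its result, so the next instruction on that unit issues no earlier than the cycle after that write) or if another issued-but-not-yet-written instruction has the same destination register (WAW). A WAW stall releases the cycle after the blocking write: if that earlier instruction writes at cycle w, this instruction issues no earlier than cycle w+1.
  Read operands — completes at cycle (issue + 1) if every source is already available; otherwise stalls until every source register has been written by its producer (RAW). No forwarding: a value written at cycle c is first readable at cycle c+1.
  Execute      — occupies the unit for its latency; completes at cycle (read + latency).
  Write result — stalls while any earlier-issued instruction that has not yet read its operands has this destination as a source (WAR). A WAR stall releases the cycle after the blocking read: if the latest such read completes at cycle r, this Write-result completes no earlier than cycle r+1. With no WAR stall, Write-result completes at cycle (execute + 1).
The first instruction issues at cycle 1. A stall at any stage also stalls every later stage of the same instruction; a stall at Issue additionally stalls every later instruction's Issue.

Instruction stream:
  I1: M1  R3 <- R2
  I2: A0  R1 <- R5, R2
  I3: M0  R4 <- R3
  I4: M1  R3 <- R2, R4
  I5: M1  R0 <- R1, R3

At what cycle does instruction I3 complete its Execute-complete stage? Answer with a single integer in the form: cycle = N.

1) issue 1, read 2, done 7, write 8
2) issue 2, read 3, done 4, write 5
3) issue 3, read 9, done 14, write 15  <RAW R3: wait I1 write@8>
4) issue 9, read 16, done 21, write 22  <struct: M1 busy until I1 writes@8 / RAW R4: wait I3 write@15>
5) issue 23, read 24, done 29, write 30  <struct: M1 busy until I4 writes@22>

cycle = 14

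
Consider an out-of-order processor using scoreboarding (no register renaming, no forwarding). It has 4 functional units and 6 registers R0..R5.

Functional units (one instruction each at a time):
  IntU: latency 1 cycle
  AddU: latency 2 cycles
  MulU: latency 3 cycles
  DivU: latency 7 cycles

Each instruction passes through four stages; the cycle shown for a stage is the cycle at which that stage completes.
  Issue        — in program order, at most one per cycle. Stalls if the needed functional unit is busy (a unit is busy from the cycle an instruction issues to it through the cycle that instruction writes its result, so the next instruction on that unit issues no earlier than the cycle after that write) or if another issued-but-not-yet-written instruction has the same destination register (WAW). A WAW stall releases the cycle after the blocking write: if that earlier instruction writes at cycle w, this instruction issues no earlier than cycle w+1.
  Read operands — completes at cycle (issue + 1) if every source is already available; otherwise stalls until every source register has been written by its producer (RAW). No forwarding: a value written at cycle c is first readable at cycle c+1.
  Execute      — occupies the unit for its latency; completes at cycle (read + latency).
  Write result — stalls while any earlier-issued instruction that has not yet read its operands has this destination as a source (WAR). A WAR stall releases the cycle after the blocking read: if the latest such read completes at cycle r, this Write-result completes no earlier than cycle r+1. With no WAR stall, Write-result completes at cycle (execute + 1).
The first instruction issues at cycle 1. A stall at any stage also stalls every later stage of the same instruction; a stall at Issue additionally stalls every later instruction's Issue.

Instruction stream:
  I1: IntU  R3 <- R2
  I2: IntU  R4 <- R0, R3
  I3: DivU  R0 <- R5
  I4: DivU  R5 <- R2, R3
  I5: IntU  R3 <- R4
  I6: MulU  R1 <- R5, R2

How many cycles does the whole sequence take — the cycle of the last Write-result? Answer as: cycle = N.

cycle = 30

[I1] 1/2/3/4
[I2] 5/6/7/8  (struct: IntU busy until I1 writes@4)
[I3] 6/7/14/15
[I4] 16/17/24/25  (struct: DivU busy until I3 writes@15)
[I5] 17/18/19/20
[I6] 18/26/29/30  (RAW R5: wait I4 write@25)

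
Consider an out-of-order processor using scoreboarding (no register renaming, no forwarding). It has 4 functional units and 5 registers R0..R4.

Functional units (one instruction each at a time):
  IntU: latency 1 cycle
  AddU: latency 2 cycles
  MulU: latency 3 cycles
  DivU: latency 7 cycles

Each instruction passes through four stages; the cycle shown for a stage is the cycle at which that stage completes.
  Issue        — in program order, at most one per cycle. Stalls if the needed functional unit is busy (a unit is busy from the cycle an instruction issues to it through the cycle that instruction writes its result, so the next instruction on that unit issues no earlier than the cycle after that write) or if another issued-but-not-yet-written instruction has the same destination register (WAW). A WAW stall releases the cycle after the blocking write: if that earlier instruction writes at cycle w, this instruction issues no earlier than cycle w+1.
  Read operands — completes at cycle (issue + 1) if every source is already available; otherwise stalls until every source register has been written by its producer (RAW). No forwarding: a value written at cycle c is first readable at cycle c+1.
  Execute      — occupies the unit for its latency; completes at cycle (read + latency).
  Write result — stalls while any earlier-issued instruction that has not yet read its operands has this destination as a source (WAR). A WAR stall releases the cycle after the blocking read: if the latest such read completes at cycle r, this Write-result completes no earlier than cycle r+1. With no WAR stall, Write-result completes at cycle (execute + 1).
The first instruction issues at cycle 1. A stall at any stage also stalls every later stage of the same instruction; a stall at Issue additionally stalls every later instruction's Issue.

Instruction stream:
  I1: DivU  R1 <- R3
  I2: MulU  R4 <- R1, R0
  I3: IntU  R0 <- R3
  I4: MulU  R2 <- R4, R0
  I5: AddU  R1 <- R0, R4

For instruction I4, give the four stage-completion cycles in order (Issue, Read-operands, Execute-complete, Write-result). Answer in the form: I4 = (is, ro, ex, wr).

I4 = (16, 17, 20, 21)

[1] I1 issues→DivU
[2] I1 reads, I2 issues→MulU
[3] I3 issues→IntU
[4] I3 reads
[5] I3 exec-done
[9] I1 exec-done
[10] I1 writes R1
[11] I2 reads
[12] I3 writes R0
[14] I2 exec-done
[15] I2 writes R4
[16] I4 issues→MulU
[17] I4 reads, I5 issues→AddU
[18] I5 reads
[20] I4 exec-done, I5 exec-done
[21] I4 writes R2, I5 writes R1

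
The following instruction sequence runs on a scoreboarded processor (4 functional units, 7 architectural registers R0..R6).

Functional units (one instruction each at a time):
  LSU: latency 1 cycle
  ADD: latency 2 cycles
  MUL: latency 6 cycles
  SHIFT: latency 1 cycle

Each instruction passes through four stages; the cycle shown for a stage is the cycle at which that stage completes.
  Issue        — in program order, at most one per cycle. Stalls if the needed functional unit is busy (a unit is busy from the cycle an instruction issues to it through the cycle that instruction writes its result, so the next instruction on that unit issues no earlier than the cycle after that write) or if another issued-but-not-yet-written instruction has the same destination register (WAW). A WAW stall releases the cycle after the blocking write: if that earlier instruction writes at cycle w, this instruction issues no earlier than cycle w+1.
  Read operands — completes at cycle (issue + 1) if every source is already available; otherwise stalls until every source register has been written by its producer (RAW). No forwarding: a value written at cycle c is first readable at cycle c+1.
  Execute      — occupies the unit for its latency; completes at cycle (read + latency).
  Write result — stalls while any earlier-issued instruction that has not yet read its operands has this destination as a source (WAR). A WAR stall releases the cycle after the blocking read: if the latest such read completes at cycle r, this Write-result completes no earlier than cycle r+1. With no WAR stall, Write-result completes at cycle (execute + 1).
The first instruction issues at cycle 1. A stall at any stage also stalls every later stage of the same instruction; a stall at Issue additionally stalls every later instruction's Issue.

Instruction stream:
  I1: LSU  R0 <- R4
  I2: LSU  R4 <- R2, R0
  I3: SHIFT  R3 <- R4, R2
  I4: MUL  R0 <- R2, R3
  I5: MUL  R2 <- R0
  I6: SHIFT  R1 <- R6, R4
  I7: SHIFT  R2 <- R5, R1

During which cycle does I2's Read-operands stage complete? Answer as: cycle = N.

t=1  issue I1 (LSU)
t=2  I1 read-ops
t=3  I1 finished on LSU
t=4  I1→R0
t=5  issue I2 (LSU)
t=6  I2 read-ops | issue I3 (SHIFT)
t=7  I2 finished on LSU | issue I4 (MUL)
t=8  I2→R4
t=9  I3 read-ops
t=10  I3 finished on SHIFT
t=11  I3→R3
t=12  I4 read-ops
t=18  I4 finished on MUL
t=19  I4→R0
t=20  issue I5 (MUL)
t=21  I5 read-ops | issue I6 (SHIFT)
t=22  I6 read-ops
t=23  I6 finished on SHIFT
t=24  I6→R1
t=27  I5 finished on MUL
t=28  I5→R2
t=29  issue I7 (SHIFT)
t=30  I7 read-ops
t=31  I7 finished on SHIFT
t=32  I7→R2

cycle = 6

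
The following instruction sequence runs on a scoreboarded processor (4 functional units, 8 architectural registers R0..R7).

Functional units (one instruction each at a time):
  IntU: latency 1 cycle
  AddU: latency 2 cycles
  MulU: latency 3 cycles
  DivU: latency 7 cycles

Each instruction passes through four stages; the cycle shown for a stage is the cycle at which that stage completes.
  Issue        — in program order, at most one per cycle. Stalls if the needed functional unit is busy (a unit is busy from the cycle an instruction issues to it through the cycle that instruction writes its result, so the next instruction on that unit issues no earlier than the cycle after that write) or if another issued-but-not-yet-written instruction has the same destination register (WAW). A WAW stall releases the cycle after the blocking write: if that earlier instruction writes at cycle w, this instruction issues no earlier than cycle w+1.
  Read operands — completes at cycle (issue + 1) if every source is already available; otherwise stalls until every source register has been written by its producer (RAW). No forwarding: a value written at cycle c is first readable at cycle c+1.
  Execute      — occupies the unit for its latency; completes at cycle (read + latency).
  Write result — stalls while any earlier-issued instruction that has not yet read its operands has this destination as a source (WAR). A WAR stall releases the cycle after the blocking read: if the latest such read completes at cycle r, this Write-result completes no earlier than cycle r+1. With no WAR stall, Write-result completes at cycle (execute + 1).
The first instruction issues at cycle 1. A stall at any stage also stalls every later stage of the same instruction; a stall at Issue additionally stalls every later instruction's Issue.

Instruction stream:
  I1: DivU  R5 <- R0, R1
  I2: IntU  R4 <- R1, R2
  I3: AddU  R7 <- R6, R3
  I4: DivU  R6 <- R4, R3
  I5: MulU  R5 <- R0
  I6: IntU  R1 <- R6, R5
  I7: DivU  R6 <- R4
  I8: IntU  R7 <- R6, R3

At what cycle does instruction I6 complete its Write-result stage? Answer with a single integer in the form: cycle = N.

cycle 1: I1 issues→DivU
cycle 2: I1 reads; I2 issues→IntU
cycle 3: I2 reads; I3 issues→AddU
cycle 4: I2 exec-done; I3 reads
cycle 5: I2 writes R4
cycle 6: I3 exec-done
cycle 7: I3 writes R7
cycle 9: I1 exec-done
cycle 10: I1 writes R5
cycle 11: I4 issues→DivU
cycle 12: I4 reads; I5 issues→MulU
cycle 13: I5 reads; I6 issues→IntU
cycle 16: I5 exec-done
cycle 17: I5 writes R5
cycle 19: I4 exec-done
cycle 20: I4 writes R6
cycle 21: I6 reads; I7 issues→DivU
cycle 22: I6 exec-done; I7 reads
cycle 23: I6 writes R1
cycle 24: I8 issues→IntU
cycle 29: I7 exec-done
cycle 30: I7 writes R6
cycle 31: I8 reads
cycle 32: I8 exec-done
cycle 33: I8 writes R7

cycle = 23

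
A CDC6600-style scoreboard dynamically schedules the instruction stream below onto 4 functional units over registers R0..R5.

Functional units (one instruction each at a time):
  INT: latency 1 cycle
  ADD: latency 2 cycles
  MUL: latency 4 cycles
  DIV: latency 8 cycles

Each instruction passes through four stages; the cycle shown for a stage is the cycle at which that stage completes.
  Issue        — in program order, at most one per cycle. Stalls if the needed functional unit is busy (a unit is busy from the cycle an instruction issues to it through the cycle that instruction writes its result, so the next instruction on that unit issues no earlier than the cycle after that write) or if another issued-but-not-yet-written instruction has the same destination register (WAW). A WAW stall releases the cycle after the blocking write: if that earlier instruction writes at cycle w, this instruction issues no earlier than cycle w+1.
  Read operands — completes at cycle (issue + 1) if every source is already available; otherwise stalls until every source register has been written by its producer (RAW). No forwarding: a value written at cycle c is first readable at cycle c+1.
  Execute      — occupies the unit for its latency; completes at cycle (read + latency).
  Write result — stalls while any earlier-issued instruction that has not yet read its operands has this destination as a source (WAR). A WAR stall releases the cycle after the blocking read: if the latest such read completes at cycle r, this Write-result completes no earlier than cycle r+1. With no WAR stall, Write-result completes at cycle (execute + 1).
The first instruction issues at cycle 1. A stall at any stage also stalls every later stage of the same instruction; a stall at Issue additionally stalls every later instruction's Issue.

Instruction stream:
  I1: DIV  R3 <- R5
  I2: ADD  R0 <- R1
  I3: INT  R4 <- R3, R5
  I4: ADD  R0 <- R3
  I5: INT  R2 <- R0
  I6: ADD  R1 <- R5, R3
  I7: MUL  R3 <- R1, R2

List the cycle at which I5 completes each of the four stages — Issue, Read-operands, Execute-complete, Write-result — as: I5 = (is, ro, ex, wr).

I5 = (15, 16, 17, 18)

t=1  I1 dispatched to DIV
t=2  I1 operands ready | I2 dispatched to ADD
t=3  I2 operands ready | I3 dispatched to INT
t=5  I2 complete
t=6  R0←I2
t=7  I4 dispatched to ADD
t=10  I1 complete
t=11  R3←I1
t=12  I3 operands ready | I4 operands ready
t=13  I3 complete
t=14  R4←I3 | I4 complete
t=15  R0←I4 | I5 dispatched to INT
t=16  I5 operands ready | I6 dispatched to ADD
t=17  I5 complete | I6 operands ready | I7 dispatched to MUL
t=18  R2←I5
t=19  I6 complete
t=20  R1←I6
t=21  I7 operands ready
t=25  I7 complete
t=26  R3←I7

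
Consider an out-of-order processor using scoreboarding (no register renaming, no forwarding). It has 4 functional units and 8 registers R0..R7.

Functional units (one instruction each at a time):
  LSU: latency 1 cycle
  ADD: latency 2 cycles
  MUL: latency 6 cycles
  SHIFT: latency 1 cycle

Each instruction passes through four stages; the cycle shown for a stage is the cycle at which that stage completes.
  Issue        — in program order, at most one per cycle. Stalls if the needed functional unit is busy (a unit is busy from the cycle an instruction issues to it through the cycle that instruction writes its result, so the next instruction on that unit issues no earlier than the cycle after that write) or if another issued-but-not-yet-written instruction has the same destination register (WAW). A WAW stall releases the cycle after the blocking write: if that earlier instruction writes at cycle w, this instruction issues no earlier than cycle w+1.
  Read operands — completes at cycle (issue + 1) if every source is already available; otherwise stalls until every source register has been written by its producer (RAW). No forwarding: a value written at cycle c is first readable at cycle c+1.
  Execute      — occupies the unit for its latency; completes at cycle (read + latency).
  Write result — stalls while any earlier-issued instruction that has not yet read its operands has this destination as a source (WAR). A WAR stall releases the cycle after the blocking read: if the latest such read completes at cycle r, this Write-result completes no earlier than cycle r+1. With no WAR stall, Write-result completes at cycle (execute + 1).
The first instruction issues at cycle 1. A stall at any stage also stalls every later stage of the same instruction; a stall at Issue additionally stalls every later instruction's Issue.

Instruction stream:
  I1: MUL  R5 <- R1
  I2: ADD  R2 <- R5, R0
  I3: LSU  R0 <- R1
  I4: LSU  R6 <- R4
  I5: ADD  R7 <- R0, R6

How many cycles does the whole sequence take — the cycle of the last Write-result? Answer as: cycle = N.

cycle = 19

[1] I1 dispatched to MUL
[2] I1 operands ready, I2 dispatched to ADD
[3] I3 dispatched to LSU
[4] I3 operands ready
[5] I3 complete
[8] I1 complete
[9] R5←I1
[10] I2 operands ready
[11] R0←I3
[12] I2 complete, I4 dispatched to LSU
[13] R2←I2, I4 operands ready
[14] I4 complete, I5 dispatched to ADD
[15] R6←I4
[16] I5 operands ready
[18] I5 complete
[19] R7←I5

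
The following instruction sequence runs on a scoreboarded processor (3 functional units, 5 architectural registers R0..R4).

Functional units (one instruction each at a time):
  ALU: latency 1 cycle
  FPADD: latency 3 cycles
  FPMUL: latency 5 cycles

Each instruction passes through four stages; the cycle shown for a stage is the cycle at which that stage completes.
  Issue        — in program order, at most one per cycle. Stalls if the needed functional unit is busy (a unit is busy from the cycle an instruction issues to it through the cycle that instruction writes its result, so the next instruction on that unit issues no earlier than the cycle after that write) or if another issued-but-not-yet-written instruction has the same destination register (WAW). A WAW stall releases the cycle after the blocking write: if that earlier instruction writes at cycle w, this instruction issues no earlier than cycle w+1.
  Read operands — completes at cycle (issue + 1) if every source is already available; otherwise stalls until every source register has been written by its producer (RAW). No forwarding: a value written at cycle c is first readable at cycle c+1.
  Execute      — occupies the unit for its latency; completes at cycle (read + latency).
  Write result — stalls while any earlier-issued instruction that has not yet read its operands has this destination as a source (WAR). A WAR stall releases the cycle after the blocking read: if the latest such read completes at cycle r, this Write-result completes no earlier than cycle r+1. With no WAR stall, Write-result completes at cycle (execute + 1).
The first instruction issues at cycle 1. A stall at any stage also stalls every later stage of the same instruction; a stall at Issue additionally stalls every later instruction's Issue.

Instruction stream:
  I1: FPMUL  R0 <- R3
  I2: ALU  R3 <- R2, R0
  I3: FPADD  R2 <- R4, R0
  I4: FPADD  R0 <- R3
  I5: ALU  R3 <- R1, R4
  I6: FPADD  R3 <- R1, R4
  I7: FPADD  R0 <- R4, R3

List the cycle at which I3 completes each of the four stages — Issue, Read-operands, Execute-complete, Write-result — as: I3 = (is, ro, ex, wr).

c1: I1 dispatched to FPMUL
c2: I1 operands ready; I2 dispatched to ALU
c3: I3 dispatched to FPADD
c7: I1 complete
c8: R0←I1
c9: I2 operands ready; I3 operands ready
c10: I2 complete
c11: R3←I2
c12: I3 complete
c13: R2←I3
c14: I4 dispatched to FPADD
c15: I4 operands ready; I5 dispatched to ALU
c16: I5 operands ready
c17: I5 complete
c18: I4 complete; R3←I5
c19: R0←I4
c20: I6 dispatched to FPADD
c21: I6 operands ready
c24: I6 complete
c25: R3←I6
c26: I7 dispatched to FPADD
c27: I7 operands ready
c30: I7 complete
c31: R0←I7

I3 = (3, 9, 12, 13)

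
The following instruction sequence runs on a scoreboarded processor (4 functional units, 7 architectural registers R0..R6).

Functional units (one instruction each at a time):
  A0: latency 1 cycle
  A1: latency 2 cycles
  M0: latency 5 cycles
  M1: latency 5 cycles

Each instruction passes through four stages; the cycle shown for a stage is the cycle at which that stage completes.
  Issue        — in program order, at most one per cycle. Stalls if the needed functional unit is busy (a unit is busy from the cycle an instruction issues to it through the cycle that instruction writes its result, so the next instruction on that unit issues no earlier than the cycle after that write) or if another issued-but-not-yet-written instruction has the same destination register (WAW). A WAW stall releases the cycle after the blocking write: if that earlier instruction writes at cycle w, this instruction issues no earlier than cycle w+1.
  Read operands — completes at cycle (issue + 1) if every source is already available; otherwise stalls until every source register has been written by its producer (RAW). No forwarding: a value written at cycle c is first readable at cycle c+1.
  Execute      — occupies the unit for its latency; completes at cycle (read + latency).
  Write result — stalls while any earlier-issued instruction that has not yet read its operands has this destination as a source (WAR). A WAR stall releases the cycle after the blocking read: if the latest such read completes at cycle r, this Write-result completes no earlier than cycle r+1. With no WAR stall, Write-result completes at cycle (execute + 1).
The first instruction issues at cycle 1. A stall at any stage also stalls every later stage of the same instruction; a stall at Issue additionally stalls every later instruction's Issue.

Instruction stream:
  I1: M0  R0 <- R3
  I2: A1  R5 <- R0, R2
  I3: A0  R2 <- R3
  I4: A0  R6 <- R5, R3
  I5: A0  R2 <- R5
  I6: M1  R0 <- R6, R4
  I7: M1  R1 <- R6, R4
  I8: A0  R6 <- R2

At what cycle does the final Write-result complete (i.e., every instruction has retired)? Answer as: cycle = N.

c1: issue I1 (M0)
c2: I1 read-ops | issue I2 (A1)
c3: issue I3 (A0)
c4: I3 read-ops
c5: I3 finished on A0
c7: I1 finished on M0
c8: I1→R0
c9: I2 read-ops
c10: I3→R2
c11: I2 finished on A1 | issue I4 (A0)
c12: I2→R5
c13: I4 read-ops
c14: I4 finished on A0
c15: I4→R6
c16: issue I5 (A0)
c17: I5 read-ops | issue I6 (M1)
c18: I5 finished on A0 | I6 read-ops
c19: I5→R2
c23: I6 finished on M1
c24: I6→R0
c25: issue I7 (M1)
c26: I7 read-ops | issue I8 (A0)
c27: I8 read-ops
c28: I8 finished on A0
c29: I8→R6
c31: I7 finished on M1
c32: I7→R1

cycle = 32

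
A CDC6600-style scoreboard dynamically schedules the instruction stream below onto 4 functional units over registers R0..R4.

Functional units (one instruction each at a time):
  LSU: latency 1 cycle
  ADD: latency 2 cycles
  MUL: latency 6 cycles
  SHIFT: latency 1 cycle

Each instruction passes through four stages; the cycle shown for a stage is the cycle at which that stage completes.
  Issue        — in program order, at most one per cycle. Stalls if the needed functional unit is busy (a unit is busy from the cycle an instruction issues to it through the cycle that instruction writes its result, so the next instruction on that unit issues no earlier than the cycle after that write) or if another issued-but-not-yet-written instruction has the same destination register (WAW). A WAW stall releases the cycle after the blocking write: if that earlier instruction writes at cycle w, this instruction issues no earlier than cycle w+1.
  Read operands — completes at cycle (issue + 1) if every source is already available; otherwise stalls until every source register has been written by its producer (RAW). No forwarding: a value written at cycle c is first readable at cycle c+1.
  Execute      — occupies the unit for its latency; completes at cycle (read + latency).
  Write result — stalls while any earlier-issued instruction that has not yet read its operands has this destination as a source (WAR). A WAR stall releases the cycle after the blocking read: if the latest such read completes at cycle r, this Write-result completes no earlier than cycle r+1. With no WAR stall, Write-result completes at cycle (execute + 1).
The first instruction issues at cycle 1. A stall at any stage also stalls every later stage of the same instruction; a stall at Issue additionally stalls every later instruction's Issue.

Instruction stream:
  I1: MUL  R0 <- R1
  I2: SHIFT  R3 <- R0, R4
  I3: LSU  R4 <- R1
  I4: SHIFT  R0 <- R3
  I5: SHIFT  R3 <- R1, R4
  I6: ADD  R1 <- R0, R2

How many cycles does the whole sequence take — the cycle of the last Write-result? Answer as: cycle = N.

cycle = 22

cycle 1: issue I1 (MUL)
cycle 2: I1 read-ops | issue I2 (SHIFT)
cycle 3: issue I3 (LSU)
cycle 4: I3 read-ops
cycle 5: I3 finished on LSU
cycle 8: I1 finished on MUL
cycle 9: I1→R0
cycle 10: I2 read-ops
cycle 11: I2 finished on SHIFT | I3→R4
cycle 12: I2→R3
cycle 13: issue I4 (SHIFT)
cycle 14: I4 read-ops
cycle 15: I4 finished on SHIFT
cycle 16: I4→R0
cycle 17: issue I5 (SHIFT)
cycle 18: I5 read-ops | issue I6 (ADD)
cycle 19: I5 finished on SHIFT | I6 read-ops
cycle 20: I5→R3
cycle 21: I6 finished on ADD
cycle 22: I6→R1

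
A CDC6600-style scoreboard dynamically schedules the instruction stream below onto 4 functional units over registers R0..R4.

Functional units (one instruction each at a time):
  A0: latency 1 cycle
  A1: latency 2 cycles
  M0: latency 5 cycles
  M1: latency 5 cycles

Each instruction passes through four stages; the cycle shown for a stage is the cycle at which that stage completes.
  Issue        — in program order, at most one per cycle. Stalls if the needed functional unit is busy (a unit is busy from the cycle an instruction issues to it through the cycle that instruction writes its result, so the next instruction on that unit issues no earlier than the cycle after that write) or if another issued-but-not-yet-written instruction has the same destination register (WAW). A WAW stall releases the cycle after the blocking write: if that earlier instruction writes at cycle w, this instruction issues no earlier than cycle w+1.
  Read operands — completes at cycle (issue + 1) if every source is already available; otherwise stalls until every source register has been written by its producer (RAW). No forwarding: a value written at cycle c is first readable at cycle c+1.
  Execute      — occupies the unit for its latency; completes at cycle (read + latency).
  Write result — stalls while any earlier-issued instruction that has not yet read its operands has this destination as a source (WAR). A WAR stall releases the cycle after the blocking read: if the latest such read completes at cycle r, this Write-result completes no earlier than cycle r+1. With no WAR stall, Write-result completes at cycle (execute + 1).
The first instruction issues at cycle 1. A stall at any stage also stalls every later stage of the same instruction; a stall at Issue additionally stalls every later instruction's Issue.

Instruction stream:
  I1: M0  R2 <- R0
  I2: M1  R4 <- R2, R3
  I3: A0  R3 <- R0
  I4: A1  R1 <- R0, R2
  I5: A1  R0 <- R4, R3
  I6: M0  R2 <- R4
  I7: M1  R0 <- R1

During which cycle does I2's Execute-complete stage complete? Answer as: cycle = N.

cycle = 14

I1 -> (1, 2, 7, 8)
I2 -> (2, 9, 14, 15)  // RAW R2: wait I1 write@8
I3 -> (3, 4, 5, 10)  // WAR R3: wait I2 read@9
I4 -> (4, 9, 11, 12)  // RAW R2: wait I1 write@8
I5 -> (13, 16, 18, 19)  // struct: A1 busy until I4 writes@12, RAW R4: wait I2 write@15
I6 -> (14, 16, 21, 22)  // RAW R4: wait I2 write@15
I7 -> (20, 21, 26, 27)  // WAW R0: wait I5 write@19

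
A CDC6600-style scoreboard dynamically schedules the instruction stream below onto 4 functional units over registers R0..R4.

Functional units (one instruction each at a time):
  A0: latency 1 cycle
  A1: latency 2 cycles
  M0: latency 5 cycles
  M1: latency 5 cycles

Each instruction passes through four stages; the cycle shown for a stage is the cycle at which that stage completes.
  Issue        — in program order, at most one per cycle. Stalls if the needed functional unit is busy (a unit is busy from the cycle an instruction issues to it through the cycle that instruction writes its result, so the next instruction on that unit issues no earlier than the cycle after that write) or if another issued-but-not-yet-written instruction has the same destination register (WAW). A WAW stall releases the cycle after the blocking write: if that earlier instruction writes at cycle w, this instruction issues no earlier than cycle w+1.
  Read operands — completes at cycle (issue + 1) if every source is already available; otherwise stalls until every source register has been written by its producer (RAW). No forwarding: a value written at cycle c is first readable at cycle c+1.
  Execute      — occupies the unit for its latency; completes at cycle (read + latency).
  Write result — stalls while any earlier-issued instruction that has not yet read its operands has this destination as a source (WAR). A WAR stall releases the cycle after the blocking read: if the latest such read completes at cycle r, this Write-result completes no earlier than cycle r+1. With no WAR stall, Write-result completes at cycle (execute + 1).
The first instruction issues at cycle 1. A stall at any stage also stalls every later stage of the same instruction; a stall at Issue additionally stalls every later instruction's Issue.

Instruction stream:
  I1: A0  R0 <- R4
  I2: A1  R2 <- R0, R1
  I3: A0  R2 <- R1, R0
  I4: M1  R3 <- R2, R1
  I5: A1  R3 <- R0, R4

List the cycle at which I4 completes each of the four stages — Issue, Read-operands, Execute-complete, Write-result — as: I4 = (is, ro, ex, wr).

I4 = (10, 13, 18, 19)

I1  is:1  ro:2  ex:3  wr:4
I2  is:2  ro:5  ex:7  wr:8  — RAW R0: wait I1 write@4
I3  is:9  ro:10  ex:11  wr:12  — WAW R2: wait I2 write@8
I4  is:10  ro:13  ex:18  wr:19  — RAW R2: wait I3 write@12
I5  is:20  ro:21  ex:23  wr:24  — WAW R3: wait I4 write@19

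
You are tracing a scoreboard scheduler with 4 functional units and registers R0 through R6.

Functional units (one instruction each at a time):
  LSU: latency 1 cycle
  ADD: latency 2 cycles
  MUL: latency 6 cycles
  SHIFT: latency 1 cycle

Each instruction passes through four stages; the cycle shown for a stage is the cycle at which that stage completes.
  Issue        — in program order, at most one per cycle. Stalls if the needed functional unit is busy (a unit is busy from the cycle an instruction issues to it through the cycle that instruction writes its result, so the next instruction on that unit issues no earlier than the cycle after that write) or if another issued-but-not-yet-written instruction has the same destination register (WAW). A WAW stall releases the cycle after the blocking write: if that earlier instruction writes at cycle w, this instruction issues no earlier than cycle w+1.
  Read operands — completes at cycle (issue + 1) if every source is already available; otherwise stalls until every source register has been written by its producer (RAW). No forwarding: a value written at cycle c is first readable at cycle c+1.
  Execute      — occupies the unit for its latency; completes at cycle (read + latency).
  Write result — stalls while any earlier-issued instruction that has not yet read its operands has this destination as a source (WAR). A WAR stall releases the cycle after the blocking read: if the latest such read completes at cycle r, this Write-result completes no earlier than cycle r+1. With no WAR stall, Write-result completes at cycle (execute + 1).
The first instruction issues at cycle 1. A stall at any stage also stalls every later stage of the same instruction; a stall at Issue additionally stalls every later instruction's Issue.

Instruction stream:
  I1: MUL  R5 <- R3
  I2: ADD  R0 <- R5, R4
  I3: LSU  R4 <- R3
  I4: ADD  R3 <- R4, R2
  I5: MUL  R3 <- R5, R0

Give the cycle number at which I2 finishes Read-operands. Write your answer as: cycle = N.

t=1  I1→MUL
t=2  I1 RO, I2→ADD
t=3  I3→LSU
t=4  I3 RO
t=5  I3 EX
t=8  I1 EX
t=9  I1 WR R5
t=10  I2 RO
t=11  I3 WR R4
t=12  I2 EX
t=13  I2 WR R0
t=14  I4→ADD
t=15  I4 RO
t=17  I4 EX
t=18  I4 WR R3
t=19  I5→MUL
t=20  I5 RO
t=26  I5 EX
t=27  I5 WR R3

cycle = 10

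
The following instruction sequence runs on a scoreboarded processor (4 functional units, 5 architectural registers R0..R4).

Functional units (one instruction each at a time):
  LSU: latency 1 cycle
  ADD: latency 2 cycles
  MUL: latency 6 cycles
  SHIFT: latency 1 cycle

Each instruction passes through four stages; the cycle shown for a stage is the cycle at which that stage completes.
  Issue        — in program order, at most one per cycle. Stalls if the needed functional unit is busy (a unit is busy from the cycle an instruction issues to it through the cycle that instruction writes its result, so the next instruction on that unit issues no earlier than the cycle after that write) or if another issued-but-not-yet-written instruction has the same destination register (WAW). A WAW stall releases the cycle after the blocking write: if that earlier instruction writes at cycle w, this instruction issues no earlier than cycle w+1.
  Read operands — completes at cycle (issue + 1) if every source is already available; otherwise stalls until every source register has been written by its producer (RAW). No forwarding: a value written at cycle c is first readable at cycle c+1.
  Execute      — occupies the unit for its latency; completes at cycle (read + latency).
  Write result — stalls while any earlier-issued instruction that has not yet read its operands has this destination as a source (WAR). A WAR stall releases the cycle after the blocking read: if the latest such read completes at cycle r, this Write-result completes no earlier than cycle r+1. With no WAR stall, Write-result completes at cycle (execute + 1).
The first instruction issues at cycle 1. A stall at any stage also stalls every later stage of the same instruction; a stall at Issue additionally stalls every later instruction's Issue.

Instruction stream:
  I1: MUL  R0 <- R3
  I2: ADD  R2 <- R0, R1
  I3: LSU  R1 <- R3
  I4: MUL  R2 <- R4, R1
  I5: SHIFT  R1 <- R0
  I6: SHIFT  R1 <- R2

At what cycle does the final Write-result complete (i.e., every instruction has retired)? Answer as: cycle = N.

c1: I1 dispatched to MUL
c2: I1 operands ready | I2 dispatched to ADD
c3: I3 dispatched to LSU
c4: I3 operands ready
c5: I3 complete
c8: I1 complete
c9: R0←I1
c10: I2 operands ready
c11: R1←I3
c12: I2 complete
c13: R2←I2
c14: I4 dispatched to MUL
c15: I4 operands ready | I5 dispatched to SHIFT
c16: I5 operands ready
c17: I5 complete
c18: R1←I5
c19: I6 dispatched to SHIFT
c21: I4 complete
c22: R2←I4
c23: I6 operands ready
c24: I6 complete
c25: R1←I6

cycle = 25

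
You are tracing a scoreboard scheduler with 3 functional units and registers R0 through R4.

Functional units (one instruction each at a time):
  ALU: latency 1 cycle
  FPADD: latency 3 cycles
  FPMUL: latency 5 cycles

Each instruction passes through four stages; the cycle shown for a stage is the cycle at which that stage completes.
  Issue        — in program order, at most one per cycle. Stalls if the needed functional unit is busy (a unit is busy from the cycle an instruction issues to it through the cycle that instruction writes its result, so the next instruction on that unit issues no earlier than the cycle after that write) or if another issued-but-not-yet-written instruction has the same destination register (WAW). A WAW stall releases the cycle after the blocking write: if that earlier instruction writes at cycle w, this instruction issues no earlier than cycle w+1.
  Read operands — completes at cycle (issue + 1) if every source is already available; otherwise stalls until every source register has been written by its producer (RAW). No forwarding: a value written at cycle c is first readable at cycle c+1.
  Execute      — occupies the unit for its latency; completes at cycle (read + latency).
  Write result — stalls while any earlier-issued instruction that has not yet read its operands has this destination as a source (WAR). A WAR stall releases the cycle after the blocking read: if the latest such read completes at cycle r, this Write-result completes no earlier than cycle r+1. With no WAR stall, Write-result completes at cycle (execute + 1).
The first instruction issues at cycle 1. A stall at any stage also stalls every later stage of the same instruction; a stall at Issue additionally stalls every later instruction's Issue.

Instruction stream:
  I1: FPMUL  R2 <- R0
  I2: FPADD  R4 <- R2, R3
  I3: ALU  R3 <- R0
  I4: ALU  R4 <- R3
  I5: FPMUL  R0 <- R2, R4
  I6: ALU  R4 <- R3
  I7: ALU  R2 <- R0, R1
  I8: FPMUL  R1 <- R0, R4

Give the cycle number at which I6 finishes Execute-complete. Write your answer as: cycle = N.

[1] I1 issues→FPMUL
[2] I1 reads | I2 issues→FPADD
[3] I3 issues→ALU
[4] I3 reads
[5] I3 exec-done
[7] I1 exec-done
[8] I1 writes R2
[9] I2 reads
[10] I3 writes R3
[12] I2 exec-done
[13] I2 writes R4
[14] I4 issues→ALU
[15] I4 reads | I5 issues→FPMUL
[16] I4 exec-done
[17] I4 writes R4
[18] I5 reads | I6 issues→ALU
[19] I6 reads
[20] I6 exec-done
[21] I6 writes R4
[22] I7 issues→ALU
[23] I5 exec-done
[24] I5 writes R0
[25] I7 reads | I8 issues→FPMUL
[26] I7 exec-done | I8 reads
[27] I7 writes R2
[31] I8 exec-done
[32] I8 writes R1

cycle = 20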